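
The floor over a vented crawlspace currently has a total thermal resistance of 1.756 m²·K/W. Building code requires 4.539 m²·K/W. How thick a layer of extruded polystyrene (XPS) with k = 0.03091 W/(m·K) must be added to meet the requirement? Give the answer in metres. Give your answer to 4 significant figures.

0.08602 m

ΔR = 4.539 − 1.756 = 2.783 m²·K/W
L = ΔR × k = 2.783 × 0.03091 = 0.086023 m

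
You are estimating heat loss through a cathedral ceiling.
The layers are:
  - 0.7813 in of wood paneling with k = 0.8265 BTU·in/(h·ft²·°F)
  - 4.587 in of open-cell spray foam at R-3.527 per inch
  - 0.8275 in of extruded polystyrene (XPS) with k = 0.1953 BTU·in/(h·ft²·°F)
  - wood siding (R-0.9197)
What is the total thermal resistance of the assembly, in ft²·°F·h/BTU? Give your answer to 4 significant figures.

0.7813/0.8265 = 0.94531
4.587 × 3.527 = 16.178
0.8275/0.1953 = 4.2371
R_total = 0.94531 + 16.178 + 4.2371 + 0.9197 = 22.28 ft²·°F·h/BTU

22.28 ft²·°F·h/BTU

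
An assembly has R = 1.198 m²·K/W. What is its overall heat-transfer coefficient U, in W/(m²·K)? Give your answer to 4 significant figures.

0.8347 W/(m²·K)

U = 1/R = 1/1.198 = 0.83472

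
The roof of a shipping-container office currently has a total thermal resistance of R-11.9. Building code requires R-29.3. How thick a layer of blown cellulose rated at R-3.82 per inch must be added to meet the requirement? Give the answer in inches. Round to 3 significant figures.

4.55 in

ΔR = 29.3 − 11.9 = 17.4 ft²·°F·h/BTU
L = ΔR / (R/in) = 17.4/3.82 = 4.555 in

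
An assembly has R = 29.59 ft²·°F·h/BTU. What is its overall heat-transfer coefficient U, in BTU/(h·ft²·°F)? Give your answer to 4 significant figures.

0.03380 BTU/(h·ft²·°F)

U = 1/R = 1/29.59 = 0.033795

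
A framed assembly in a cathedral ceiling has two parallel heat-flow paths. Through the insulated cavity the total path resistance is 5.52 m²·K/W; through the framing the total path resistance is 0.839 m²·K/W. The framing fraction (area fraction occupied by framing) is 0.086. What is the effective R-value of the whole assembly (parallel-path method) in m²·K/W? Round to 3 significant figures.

3.73 m²·K/W

U_eff = 0.914/5.52 + 0.086/0.839 = 0.1656 + 0.1025 = 0.2681
R_eff = 1/U_eff = 3.73 m²·K/W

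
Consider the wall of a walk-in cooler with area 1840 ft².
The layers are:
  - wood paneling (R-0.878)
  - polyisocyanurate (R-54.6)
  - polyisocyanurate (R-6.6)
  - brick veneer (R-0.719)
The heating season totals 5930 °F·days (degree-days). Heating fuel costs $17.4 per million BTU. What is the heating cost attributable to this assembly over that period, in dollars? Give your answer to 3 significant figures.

72.6 dollars

R_total = 0.878 + 54.6 + 6.6 + 0.719 = 62.8 ft²·°F·h/BTU
E = A × HDD × 24 / R = 1840 × 5930 × 24 / 62.8 = 4170000 BTU
Cost = 4170000/10⁶ × 17.4 = $72.56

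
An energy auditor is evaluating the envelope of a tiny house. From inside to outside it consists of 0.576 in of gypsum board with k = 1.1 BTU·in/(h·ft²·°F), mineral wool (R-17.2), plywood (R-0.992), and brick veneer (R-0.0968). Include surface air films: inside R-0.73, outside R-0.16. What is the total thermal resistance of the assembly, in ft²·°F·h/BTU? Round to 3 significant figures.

0.576/1.1 = 0.5236
R_total = 0.73 + 0.5236 + 17.2 + 0.992 + 0.0968 + 0.16 = 19.7 ft²·°F·h/BTU

19.7 ft²·°F·h/BTU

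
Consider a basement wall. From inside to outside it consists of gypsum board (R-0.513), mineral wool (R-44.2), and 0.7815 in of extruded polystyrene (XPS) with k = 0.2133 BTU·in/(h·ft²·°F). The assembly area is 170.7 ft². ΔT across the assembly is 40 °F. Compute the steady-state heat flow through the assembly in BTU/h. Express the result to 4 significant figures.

141.1 BTU/h

0.7815/0.2133 = 3.6639
R_total = 0.513 + 44.2 + 3.6639 = 48.377 ft²·°F·h/BTU
Q = A·ΔT/R = 170.7 × 40 / 48.377 = 141.14 BTU/h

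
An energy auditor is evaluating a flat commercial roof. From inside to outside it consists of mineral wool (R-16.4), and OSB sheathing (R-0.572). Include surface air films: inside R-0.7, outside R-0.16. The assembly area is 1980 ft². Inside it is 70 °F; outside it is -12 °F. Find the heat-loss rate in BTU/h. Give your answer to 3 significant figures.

9100 BTU/h

R_total = 0.7 + 16.4 + 0.572 + 0.16 = 17.83 ft²·°F·h/BTU
Q = A·ΔT/R = 1980 × (70 − (-12)) / 17.83 = 9105 BTU/h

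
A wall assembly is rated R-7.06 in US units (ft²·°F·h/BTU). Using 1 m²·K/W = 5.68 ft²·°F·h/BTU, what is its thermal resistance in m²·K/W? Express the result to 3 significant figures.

1.24 m²·K/W

R_SI = 7.06/5.68 = 1.243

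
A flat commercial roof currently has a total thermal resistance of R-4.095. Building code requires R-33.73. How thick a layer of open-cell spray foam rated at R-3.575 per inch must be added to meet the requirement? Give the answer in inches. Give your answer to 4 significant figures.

ΔR = 33.73 − 4.095 = 29.635 ft²·°F·h/BTU
L = ΔR / (R/in) = 29.635/3.575 = 8.2895 in

8.290 in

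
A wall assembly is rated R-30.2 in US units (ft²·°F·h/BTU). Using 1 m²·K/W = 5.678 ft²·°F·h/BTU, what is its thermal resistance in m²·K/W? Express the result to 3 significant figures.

5.32 m²·K/W

R_SI = 30.2/5.678 = 5.319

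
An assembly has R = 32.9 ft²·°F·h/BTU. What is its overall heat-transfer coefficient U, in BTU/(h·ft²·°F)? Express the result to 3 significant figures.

U = 1/R = 1/32.9 = 0.0304

0.0304 BTU/(h·ft²·°F)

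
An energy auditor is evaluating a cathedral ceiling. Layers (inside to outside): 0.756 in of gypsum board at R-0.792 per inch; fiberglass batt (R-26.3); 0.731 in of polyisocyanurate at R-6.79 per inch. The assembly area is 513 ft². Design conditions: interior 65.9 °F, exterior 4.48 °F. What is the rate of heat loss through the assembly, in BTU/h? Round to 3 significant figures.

0.756 × 0.792 = 0.5988
0.731 × 6.79 = 4.963
R_total = 0.5988 + 26.3 + 4.963 = 31.86 ft²·°F·h/BTU
Q = A·ΔT/R = 513 × (65.9 − 4.48) / 31.86 = 988.9 BTU/h

989 BTU/h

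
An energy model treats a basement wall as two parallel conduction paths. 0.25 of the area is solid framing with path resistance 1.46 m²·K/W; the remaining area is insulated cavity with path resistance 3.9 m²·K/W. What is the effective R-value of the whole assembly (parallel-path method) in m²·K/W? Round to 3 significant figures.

U_eff = 0.75/3.9 + 0.25/1.46 = 0.1923 + 0.1712 = 0.3635
R_eff = 1/U_eff = 2.751 m²·K/W

2.75 m²·K/W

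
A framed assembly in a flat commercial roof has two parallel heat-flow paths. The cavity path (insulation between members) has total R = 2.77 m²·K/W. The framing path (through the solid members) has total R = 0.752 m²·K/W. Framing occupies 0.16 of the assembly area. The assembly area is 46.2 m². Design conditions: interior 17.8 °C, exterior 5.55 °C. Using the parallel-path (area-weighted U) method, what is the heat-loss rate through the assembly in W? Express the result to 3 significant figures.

292 W

U_eff = 0.84/2.77 + 0.16/0.752 = 0.3032 + 0.2128 = 0.516
R_eff = 1/U_eff = 1.938 m²·K/W
Q = 46.2 × (17.8 − 5.55) / 1.938 = 292 W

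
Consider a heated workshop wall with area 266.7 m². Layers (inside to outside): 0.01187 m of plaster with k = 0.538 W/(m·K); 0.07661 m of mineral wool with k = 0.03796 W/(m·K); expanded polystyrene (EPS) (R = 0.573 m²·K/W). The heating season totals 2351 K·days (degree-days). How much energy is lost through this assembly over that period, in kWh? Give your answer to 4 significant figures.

5758 kWh

0.01187/0.538 = 0.022063
0.07661/0.03796 = 2.0182
R_total = 0.022063 + 2.0182 + 0.573 = 2.6132 m²·K/W
E = A × HDD × 24 / R / 1000 = 266.7 × 2351 × 24 / 2.6132 / 1000 = 5758.5 kWh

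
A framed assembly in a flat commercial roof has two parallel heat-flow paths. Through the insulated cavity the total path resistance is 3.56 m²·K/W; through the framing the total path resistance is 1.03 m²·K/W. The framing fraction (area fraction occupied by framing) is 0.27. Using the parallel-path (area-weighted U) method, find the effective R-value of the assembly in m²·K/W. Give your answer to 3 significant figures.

U_eff = 0.73/3.56 + 0.27/1.03 = 0.2051 + 0.2621 = 0.4672
R_eff = 1/U_eff = 2.14 m²·K/W

2.14 m²·K/W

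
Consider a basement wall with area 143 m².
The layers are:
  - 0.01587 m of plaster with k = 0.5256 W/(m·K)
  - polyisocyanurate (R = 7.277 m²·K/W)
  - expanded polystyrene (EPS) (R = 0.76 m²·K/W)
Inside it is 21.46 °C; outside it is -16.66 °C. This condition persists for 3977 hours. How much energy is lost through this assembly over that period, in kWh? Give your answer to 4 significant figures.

0.01587/0.5256 = 0.030194
R_total = 0.030194 + 7.277 + 0.76 = 8.0672 m²·K/W
Q = 143 × (21.46 − (-16.66)) / 8.0672 = 675.72 W
E = 675.72 W × 3977 h / 1000 = 2687.3 kWh

2687 kWh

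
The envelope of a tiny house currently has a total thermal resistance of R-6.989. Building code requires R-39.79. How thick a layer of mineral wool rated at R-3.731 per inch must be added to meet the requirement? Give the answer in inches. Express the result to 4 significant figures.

8.791 in

ΔR = 39.79 − 6.989 = 32.801 ft²·°F·h/BTU
L = ΔR / (R/in) = 32.801/3.731 = 8.7915 in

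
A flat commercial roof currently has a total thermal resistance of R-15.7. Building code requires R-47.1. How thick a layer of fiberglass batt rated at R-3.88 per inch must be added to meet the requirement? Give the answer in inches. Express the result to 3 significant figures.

8.09 in

ΔR = 47.1 − 15.7 = 31.4 ft²·°F·h/BTU
L = ΔR / (R/in) = 31.4/3.88 = 8.093 in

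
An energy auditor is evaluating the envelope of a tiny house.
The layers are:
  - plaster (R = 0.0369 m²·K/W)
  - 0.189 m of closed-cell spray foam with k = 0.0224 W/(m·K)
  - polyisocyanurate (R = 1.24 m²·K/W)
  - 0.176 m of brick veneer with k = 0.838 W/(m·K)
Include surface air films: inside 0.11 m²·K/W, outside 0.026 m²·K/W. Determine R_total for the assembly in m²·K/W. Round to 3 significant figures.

0.189/0.0224 = 8.438
0.176/0.838 = 0.21
R_total = 0.11 + 0.0369 + 8.438 + 1.24 + 0.21 + 0.026 = 10.06 m²·K/W

10.1 m²·K/W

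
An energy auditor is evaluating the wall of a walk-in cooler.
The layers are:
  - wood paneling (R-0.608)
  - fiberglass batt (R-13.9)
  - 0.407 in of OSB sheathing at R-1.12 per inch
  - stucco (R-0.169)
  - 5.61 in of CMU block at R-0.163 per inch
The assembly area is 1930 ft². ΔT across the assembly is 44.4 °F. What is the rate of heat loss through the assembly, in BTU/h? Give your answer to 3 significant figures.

5340 BTU/h

0.407 × 1.12 = 0.4558
5.61 × 0.163 = 0.9144
R_total = 0.608 + 13.9 + 0.4558 + 0.169 + 0.9144 = 16.05 ft²·°F·h/BTU
Q = A·ΔT/R = 1930 × 44.4 / 16.05 = 5340 BTU/h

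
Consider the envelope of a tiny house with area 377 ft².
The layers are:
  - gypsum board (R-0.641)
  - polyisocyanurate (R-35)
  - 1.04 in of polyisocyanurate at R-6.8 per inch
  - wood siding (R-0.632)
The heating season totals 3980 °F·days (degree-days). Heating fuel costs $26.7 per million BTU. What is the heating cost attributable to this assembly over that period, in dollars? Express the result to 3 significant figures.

22.2 dollars

1.04 × 6.8 = 7.072
R_total = 0.641 + 35 + 7.072 + 0.632 = 43.34 ft²·°F·h/BTU
E = A × HDD × 24 / R = 377 × 3980 × 24 / 43.34 = 830800 BTU
Cost = 830800/10⁶ × 26.7 = $22.18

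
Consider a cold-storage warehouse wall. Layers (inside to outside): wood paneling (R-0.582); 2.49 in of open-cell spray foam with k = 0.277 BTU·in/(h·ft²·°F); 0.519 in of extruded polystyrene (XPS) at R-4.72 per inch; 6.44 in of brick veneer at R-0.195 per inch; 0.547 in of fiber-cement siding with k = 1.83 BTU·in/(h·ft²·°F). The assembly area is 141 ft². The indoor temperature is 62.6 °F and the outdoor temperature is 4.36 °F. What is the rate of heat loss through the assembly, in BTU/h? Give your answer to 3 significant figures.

605 BTU/h

2.49/0.277 = 8.989
0.519 × 4.72 = 2.45
6.44 × 0.195 = 1.256
0.547/1.83 = 0.2989
R_total = 0.582 + 8.989 + 2.45 + 1.256 + 0.2989 = 13.58 ft²·°F·h/BTU
Q = A·ΔT/R = 141 × (62.6 − 4.36) / 13.58 = 604.9 BTU/h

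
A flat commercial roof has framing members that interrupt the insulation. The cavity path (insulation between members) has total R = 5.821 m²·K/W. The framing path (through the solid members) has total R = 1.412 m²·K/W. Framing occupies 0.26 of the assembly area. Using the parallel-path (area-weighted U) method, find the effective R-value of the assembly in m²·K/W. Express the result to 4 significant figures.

U_eff = 0.74/5.821 + 0.26/1.412 = 0.12713 + 0.18414 = 0.31126
R_eff = 1/U_eff = 3.2127 m²·K/W

3.213 m²·K/W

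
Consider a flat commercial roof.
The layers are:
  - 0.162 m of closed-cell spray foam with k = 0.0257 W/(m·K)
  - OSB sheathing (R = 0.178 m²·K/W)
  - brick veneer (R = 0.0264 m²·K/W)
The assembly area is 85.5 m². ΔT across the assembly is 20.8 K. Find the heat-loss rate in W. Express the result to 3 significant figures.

0.162/0.0257 = 6.304
R_total = 6.304 + 0.178 + 0.0264 = 6.508 m²·K/W
Q = A·ΔT/R = 85.5 × 20.8 / 6.508 = 273.3 W

273 W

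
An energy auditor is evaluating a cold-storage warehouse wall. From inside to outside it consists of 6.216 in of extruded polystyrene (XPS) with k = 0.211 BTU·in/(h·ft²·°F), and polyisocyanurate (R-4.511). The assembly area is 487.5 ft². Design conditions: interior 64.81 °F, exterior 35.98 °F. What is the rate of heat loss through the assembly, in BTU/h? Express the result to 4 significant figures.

6.216/0.211 = 29.46
R_total = 29.46 + 4.511 = 33.971 ft²·°F·h/BTU
Q = A·ΔT/R = 487.5 × (64.81 − 35.98) / 33.971 = 413.73 BTU/h

413.7 BTU/h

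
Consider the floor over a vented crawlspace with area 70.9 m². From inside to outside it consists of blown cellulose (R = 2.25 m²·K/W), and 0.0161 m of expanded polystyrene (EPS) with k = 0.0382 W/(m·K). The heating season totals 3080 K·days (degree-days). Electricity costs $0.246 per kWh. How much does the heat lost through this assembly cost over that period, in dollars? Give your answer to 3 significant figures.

483 dollars

0.0161/0.0382 = 0.4215
R_total = 2.25 + 0.4215 = 2.671 m²·K/W
E = A × HDD × 24 / R / 1000 = 70.9 × 3080 × 24 / 2.671 / 1000 = 1962 kWh
Cost = 1962 × 0.246 = $482.6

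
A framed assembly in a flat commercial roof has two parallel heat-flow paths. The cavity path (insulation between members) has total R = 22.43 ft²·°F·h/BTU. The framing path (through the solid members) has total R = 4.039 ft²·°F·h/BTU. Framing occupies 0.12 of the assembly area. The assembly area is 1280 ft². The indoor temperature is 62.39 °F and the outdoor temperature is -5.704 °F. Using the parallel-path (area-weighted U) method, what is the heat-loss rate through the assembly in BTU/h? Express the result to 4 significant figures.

6009 BTU/h

U_eff = 0.88/22.43 + 0.12/4.039 = 0.039233 + 0.02971 = 0.068943
R_eff = 1/U_eff = 14.505 ft²·°F·h/BTU
Q = 1280 × (62.39 − (-5.704)) / 14.505 = 6009.1 BTU/h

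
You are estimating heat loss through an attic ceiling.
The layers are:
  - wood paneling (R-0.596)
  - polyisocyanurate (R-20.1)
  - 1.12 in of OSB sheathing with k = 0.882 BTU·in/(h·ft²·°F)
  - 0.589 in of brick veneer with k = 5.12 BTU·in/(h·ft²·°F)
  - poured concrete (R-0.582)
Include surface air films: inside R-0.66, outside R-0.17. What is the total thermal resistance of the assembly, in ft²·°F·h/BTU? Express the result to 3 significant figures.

1.12/0.882 = 1.27
0.589/5.12 = 0.115
R_total = 0.66 + 0.596 + 20.1 + 1.27 + 0.115 + 0.582 + 0.17 = 23.49 ft²·°F·h/BTU

23.5 ft²·°F·h/BTU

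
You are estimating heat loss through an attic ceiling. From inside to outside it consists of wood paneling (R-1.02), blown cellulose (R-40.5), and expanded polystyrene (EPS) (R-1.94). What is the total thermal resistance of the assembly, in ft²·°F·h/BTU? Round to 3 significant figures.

43.5 ft²·°F·h/BTU

R_total = 1.02 + 40.5 + 1.94 = 43.46 ft²·°F·h/BTU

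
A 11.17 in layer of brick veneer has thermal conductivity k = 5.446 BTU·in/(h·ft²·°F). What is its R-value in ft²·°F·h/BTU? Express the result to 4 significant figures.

2.051 ft²·°F·h/BTU

R = L/k = 11.17/5.446 = 2.051 ft²·°F·h/BTU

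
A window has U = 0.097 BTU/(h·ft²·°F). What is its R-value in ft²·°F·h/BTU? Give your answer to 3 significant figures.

10.3 ft²·°F·h/BTU

R = 1/U = 1/0.097 = 10.31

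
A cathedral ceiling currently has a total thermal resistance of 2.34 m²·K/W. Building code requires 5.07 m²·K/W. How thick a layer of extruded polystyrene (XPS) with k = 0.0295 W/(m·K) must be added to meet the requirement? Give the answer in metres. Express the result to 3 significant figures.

ΔR = 5.07 − 2.34 = 2.73 m²·K/W
L = ΔR × k = 2.73 × 0.0295 = 0.08054 m

0.0805 m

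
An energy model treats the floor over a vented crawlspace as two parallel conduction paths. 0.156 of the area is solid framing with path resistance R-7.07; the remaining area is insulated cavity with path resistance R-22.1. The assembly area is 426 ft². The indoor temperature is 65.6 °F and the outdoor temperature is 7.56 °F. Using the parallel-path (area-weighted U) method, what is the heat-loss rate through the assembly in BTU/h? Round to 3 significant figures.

U_eff = 0.844/22.1 + 0.156/7.07 = 0.03819 + 0.02207 = 0.06026
R_eff = 1/U_eff = 16.6 ft²·°F·h/BTU
Q = 426 × (65.6 − 7.56) / 16.6 = 1490 BTU/h

1490 BTU/h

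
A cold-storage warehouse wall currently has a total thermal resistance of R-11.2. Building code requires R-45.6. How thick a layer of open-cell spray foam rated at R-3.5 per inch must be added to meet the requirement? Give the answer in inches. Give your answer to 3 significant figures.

9.83 in

ΔR = 45.6 − 11.2 = 34.4 ft²·°F·h/BTU
L = ΔR / (R/in) = 34.4/3.5 = 9.829 in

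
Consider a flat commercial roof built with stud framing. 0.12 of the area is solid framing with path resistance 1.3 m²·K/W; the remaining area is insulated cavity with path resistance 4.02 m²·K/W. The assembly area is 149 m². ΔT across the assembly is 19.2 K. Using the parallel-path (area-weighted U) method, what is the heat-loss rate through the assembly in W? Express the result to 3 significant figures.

890 W

U_eff = 0.88/4.02 + 0.12/1.3 = 0.2189 + 0.09231 = 0.3112
R_eff = 1/U_eff = 3.213 m²·K/W
Q = 149 × 19.2 / 3.213 = 890.3 W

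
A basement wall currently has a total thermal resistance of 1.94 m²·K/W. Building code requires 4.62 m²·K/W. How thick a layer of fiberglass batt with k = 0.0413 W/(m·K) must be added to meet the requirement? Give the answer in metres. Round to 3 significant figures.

0.111 m

ΔR = 4.62 − 1.94 = 2.68 m²·K/W
L = ΔR × k = 2.68 × 0.0413 = 0.1107 m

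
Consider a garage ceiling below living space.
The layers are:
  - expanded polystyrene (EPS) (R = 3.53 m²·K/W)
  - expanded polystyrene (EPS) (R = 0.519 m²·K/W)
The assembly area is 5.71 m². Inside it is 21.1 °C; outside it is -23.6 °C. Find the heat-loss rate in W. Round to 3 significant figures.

63.0 W

R_total = 3.53 + 0.519 = 4.049 m²·K/W
Q = A·ΔT/R = 5.71 × (21.1 − (-23.6)) / 4.049 = 63.04 W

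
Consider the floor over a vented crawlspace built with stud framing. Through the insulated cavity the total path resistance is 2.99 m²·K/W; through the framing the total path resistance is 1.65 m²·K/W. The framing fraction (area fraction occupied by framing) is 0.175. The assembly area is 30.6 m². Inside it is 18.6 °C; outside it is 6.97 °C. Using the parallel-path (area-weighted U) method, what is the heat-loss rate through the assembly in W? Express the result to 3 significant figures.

136 W

U_eff = 0.825/2.99 + 0.175/1.65 = 0.2759 + 0.1061 = 0.382
R_eff = 1/U_eff = 2.618 m²·K/W
Q = 30.6 × (18.6 − 6.97) / 2.618 = 135.9 W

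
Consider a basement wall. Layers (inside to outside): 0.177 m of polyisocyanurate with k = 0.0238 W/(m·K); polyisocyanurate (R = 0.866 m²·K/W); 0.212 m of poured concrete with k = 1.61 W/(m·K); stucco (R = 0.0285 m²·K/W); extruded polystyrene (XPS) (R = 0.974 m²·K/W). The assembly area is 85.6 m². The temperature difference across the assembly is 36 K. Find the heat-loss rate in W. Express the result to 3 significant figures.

0.177/0.0238 = 7.437
0.212/1.61 = 0.1317
R_total = 7.437 + 0.866 + 0.1317 + 0.0285 + 0.974 = 9.437 m²·K/W
Q = A·ΔT/R = 85.6 × 36 / 9.437 = 326.5 W

327 W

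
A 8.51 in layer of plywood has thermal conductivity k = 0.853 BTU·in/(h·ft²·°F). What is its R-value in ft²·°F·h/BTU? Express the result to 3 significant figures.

9.98 ft²·°F·h/BTU

R = L/k = 8.51/0.853 = 9.977 ft²·°F·h/BTU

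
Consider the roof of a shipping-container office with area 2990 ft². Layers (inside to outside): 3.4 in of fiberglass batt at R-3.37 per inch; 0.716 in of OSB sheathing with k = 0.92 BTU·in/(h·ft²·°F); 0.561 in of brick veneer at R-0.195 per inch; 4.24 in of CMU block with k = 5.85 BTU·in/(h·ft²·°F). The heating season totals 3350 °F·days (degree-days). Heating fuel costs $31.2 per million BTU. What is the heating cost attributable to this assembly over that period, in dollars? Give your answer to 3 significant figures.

574 dollars

3.4 × 3.37 = 11.46
0.716/0.92 = 0.7783
0.561 × 0.195 = 0.1094
4.24/5.85 = 0.7248
R_total = 11.46 + 0.7783 + 0.1094 + 0.7248 = 13.07 ft²·°F·h/BTU
E = A × HDD × 24 / R = 2990 × 3350 × 24 / 13.07 = 18390000 BTU
Cost = 18390000/10⁶ × 31.2 = $573.8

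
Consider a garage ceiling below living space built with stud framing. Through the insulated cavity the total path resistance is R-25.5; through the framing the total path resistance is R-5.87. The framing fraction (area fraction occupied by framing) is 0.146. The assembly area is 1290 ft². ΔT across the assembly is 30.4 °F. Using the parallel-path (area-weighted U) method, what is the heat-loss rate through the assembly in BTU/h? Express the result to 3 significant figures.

U_eff = 0.854/25.5 + 0.146/5.87 = 0.03349 + 0.02487 = 0.05836
R_eff = 1/U_eff = 17.13 ft²·°F·h/BTU
Q = 1290 × 30.4 / 17.13 = 2289 BTU/h

2290 BTU/h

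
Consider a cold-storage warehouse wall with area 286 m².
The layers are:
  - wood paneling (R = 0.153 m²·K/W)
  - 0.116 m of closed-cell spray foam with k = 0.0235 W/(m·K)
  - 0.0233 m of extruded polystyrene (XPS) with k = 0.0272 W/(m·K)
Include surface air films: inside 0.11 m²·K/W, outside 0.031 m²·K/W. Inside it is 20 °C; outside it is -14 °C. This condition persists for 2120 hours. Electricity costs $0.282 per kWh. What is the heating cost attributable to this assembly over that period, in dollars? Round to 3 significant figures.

955 dollars

0.116/0.0235 = 4.936
0.0233/0.0272 = 0.8566
R_total = 0.11 + 0.153 + 4.936 + 0.8566 + 0.031 = 6.087 m²·K/W
Q = 286 × (20 − (-14)) / 6.087 = 1598 W
E = 1598 W × 2120 h / 1000 = 3387 kWh
Cost = 3387 × 0.282 = $955.1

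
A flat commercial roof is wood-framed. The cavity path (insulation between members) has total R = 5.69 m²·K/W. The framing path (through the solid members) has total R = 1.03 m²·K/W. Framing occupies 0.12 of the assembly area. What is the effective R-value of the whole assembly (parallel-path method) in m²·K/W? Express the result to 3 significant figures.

U_eff = 0.88/5.69 + 0.12/1.03 = 0.1547 + 0.1165 = 0.2712
R_eff = 1/U_eff = 3.688 m²·K/W

3.69 m²·K/W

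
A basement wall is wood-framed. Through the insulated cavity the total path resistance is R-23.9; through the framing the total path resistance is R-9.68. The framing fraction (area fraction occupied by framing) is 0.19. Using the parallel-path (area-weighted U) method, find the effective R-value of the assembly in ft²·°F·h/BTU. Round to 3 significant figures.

18.7 ft²·°F·h/BTU

U_eff = 0.81/23.9 + 0.19/9.68 = 0.03389 + 0.01963 = 0.05352
R_eff = 1/U_eff = 18.68 ft²·°F·h/BTU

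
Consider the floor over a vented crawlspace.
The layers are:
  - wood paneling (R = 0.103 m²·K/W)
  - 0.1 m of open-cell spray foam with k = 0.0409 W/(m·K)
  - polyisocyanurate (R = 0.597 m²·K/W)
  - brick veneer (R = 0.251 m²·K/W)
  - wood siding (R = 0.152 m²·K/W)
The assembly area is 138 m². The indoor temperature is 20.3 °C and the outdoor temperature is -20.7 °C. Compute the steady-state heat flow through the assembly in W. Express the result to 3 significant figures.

1590 W

0.1/0.0409 = 2.445
R_total = 0.103 + 2.445 + 0.597 + 0.251 + 0.152 = 3.548 m²·K/W
Q = A·ΔT/R = 138 × (20.3 − (-20.7)) / 3.548 = 1595 W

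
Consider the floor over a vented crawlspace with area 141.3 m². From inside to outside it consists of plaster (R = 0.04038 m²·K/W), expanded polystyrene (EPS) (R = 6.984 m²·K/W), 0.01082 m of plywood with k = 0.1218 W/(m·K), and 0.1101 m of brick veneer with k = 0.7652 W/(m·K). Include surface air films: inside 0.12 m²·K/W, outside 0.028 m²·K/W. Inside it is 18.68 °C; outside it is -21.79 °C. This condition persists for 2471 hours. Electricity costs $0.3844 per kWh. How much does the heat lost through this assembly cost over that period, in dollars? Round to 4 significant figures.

0.01082/0.1218 = 0.088834
0.1101/0.7652 = 0.14388
R_total = 0.12 + 0.04038 + 6.984 + 0.088834 + 0.14388 + 0.028 = 7.4051 m²·K/W
Q = 141.3 × (18.68 − (-21.79)) / 7.4051 = 772.23 W
E = 772.23 W × 2471 h / 1000 = 1908.2 kWh
Cost = 1908.2 × 0.3844 = $733.5

733.5 dollars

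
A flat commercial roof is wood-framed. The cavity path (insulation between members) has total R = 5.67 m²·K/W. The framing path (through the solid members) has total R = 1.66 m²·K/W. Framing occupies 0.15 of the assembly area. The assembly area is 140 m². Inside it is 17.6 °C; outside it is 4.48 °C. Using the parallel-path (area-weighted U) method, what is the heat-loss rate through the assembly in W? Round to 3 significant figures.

441 W

U_eff = 0.85/5.67 + 0.15/1.66 = 0.1499 + 0.09036 = 0.2403
R_eff = 1/U_eff = 4.162 m²·K/W
Q = 140 × (17.6 − 4.48) / 4.162 = 441.3 W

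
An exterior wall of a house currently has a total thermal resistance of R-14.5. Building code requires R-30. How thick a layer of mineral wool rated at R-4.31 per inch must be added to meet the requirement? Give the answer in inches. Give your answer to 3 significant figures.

ΔR = 30 − 14.5 = 15.5 ft²·°F·h/BTU
L = ΔR / (R/in) = 15.5/4.31 = 3.596 in

3.60 in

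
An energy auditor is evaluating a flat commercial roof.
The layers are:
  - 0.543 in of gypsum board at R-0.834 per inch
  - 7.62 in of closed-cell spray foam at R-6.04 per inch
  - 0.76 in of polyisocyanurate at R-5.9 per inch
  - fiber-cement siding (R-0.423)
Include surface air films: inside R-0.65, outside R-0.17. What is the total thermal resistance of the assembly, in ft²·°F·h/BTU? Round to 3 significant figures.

0.543 × 0.834 = 0.4529
7.62 × 6.04 = 46.02
0.76 × 5.9 = 4.484
R_total = 0.65 + 0.4529 + 46.02 + 4.484 + 0.423 + 0.17 = 52.2 ft²·°F·h/BTU

52.2 ft²·°F·h/BTU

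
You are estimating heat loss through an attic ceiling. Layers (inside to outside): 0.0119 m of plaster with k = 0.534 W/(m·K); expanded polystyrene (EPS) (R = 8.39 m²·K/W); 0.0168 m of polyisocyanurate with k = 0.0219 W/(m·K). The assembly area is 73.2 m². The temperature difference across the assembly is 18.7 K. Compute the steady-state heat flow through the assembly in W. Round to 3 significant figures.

149 W

0.0119/0.534 = 0.02228
0.0168/0.0219 = 0.7671
R_total = 0.02228 + 8.39 + 0.7671 = 9.179 m²·K/W
Q = A·ΔT/R = 73.2 × 18.7 / 9.179 = 149.1 W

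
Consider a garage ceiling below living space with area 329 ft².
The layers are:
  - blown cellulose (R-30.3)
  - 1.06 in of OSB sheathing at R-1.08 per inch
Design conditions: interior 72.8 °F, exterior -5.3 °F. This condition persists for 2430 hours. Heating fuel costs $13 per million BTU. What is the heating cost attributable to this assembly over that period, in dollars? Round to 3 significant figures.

1.06 × 1.08 = 1.145
R_total = 30.3 + 1.145 = 31.44 ft²·°F·h/BTU
Q = 329 × (72.8 − (-5.3)) / 31.44 = 817.1 BTU/h
E = 817.1 × 2430 = 1986000 BTU
Cost = 1986000/10⁶ × 13 = $25.81

25.8 dollars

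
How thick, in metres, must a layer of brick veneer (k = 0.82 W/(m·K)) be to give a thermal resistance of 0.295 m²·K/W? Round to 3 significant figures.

L = R·k = 0.295 × 0.82 = 0.2419 m

0.242 m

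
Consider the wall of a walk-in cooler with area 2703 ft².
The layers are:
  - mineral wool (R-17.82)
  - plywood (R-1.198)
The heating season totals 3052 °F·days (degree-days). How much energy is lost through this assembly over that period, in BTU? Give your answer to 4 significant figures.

R_total = 17.82 + 1.198 = 19.018 ft²·°F·h/BTU
E = A × HDD × 24 / R = 2703 × 3052 × 24 / 19.018 = 10411000 BTU

10410000 BTU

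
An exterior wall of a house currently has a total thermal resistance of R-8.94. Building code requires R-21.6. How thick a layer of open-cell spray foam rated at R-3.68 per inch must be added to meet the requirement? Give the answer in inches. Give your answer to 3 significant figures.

ΔR = 21.6 − 8.94 = 12.66 ft²·°F·h/BTU
L = ΔR / (R/in) = 12.66/3.68 = 3.44 in

3.44 in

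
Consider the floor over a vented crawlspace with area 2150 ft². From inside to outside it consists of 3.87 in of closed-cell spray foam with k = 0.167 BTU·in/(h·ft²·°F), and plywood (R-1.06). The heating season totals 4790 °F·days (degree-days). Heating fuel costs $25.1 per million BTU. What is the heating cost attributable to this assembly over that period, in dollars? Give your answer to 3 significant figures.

3.87/0.167 = 23.17
R_total = 23.17 + 1.06 = 24.23 ft²·°F·h/BTU
E = A × HDD × 24 / R = 2150 × 4790 × 24 / 24.23 = 10200000 BTU
Cost = 10200000/10⁶ × 25.1 = $256

256 dollars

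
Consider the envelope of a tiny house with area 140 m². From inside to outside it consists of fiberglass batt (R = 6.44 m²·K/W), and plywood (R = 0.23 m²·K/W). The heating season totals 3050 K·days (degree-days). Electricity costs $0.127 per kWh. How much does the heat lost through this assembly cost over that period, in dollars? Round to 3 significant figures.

R_total = 6.44 + 0.23 = 6.67 m²·K/W
E = A × HDD × 24 / R / 1000 = 140 × 3050 × 24 / 6.67 / 1000 = 1536 kWh
Cost = 1536 × 0.127 = $195.1

195 dollars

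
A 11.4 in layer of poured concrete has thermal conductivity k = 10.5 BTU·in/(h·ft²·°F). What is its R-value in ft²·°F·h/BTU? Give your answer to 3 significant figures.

R = L/k = 11.4/10.5 = 1.086 ft²·°F·h/BTU

1.09 ft²·°F·h/BTU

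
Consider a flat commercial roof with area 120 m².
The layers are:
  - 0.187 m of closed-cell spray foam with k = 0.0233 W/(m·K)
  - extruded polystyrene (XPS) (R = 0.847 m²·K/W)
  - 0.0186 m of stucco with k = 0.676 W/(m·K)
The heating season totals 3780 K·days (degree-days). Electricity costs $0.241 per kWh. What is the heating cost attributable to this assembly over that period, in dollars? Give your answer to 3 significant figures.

295 dollars

0.187/0.0233 = 8.026
0.0186/0.676 = 0.02751
R_total = 8.026 + 0.847 + 0.02751 = 8.9 m²·K/W
E = A × HDD × 24 / R / 1000 = 120 × 3780 × 24 / 8.9 / 1000 = 1223 kWh
Cost = 1223 × 0.241 = $294.8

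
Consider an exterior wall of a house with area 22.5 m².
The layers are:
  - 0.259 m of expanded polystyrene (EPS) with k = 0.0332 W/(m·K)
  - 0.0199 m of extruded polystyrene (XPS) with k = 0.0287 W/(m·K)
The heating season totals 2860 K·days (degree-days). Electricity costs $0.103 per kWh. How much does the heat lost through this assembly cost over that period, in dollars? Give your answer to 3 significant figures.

0.259/0.0332 = 7.801
0.0199/0.0287 = 0.6934
R_total = 7.801 + 0.6934 = 8.495 m²·K/W
E = A × HDD × 24 / R / 1000 = 22.5 × 2860 × 24 / 8.495 / 1000 = 181.8 kWh
Cost = 181.8 × 0.103 = $18.73

18.7 dollars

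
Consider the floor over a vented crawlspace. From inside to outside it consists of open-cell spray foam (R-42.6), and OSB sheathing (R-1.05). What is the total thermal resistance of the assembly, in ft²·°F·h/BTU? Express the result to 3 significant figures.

43.6 ft²·°F·h/BTU

R_total = 42.6 + 1.05 = 43.65 ft²·°F·h/BTU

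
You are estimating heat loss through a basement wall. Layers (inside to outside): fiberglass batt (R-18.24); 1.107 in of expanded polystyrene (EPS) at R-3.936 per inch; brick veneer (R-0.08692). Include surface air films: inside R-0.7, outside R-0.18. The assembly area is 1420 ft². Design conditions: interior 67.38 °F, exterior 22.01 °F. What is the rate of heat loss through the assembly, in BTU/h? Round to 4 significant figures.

2734 BTU/h

1.107 × 3.936 = 4.3572
R_total = 0.7 + 18.24 + 4.3572 + 0.08692 + 0.18 = 23.564 ft²·°F·h/BTU
Q = A·ΔT/R = 1420 × (67.38 − 22.01) / 23.564 = 2734.1 BTU/h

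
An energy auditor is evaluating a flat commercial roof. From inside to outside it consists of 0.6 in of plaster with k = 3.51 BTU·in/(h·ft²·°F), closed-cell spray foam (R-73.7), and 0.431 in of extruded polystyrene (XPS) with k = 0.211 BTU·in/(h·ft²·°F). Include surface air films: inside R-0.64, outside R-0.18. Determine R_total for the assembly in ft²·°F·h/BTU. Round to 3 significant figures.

0.6/3.51 = 0.1709
0.431/0.211 = 2.043
R_total = 0.64 + 0.1709 + 73.7 + 2.043 + 0.18 = 76.73 ft²·°F·h/BTU

76.7 ft²·°F·h/BTU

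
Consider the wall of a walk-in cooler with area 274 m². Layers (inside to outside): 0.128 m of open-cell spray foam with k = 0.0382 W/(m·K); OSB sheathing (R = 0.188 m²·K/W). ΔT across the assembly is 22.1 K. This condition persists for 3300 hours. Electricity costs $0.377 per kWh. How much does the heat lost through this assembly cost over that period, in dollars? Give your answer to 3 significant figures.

2130 dollars

0.128/0.0382 = 3.351
R_total = 3.351 + 0.188 = 3.539 m²·K/W
Q = 274 × 22.1 / 3.539 = 1711 W
E = 1711 W × 3300 h / 1000 = 5647 kWh
Cost = 5647 × 0.377 = $2129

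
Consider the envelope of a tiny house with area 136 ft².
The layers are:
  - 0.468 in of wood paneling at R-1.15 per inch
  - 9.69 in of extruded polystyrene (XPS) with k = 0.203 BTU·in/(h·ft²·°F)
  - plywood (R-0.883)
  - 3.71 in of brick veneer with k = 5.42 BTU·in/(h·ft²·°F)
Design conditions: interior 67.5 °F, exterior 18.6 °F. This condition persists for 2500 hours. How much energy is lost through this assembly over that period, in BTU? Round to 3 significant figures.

334000 BTU

0.468 × 1.15 = 0.5382
9.69/0.203 = 47.73
3.71/5.42 = 0.6845
R_total = 0.5382 + 47.73 + 0.883 + 0.6845 = 49.84 ft²·°F·h/BTU
Q = 136 × (67.5 − 18.6) / 49.84 = 133.4 BTU/h
E = 133.4 × 2500 = 333600 BTU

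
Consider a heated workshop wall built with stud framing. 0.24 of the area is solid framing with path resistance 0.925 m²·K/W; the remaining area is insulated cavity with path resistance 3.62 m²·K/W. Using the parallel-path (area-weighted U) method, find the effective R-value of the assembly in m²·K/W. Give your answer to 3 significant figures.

2.13 m²·K/W

U_eff = 0.76/3.62 + 0.24/0.925 = 0.2099 + 0.2595 = 0.4694
R_eff = 1/U_eff = 2.13 m²·K/W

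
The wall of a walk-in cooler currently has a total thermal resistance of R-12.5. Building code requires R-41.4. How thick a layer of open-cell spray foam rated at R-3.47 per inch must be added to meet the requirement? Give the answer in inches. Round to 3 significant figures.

8.33 in

ΔR = 41.4 − 12.5 = 28.9 ft²·°F·h/BTU
L = ΔR / (R/in) = 28.9/3.47 = 8.329 in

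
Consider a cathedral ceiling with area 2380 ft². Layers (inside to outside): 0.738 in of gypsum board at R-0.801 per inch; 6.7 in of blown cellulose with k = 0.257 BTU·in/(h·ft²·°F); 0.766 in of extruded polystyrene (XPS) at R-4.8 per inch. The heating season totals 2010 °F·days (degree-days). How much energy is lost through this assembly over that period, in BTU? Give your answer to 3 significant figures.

0.738 × 0.801 = 0.5911
6.7/0.257 = 26.07
0.766 × 4.8 = 3.677
R_total = 0.5911 + 26.07 + 3.677 = 30.34 ft²·°F·h/BTU
E = A × HDD × 24 / R = 2380 × 2010 × 24 / 30.34 = 3784000 BTU

3780000 BTU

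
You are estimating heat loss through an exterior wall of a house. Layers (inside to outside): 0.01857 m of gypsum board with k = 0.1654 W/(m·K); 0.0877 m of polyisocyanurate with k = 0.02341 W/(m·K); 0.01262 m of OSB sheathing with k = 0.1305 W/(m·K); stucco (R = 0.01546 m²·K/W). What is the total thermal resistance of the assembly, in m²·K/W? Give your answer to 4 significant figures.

3.971 m²·K/W

0.01857/0.1654 = 0.11227
0.0877/0.02341 = 3.7463
0.01262/0.1305 = 0.096705
R_total = 0.11227 + 3.7463 + 0.096705 + 0.01546 = 3.9707 m²·K/W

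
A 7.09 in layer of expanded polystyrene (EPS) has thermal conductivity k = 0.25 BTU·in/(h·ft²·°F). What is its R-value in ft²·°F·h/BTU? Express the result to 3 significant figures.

28.4 ft²·°F·h/BTU

R = L/k = 7.09/0.25 = 28.36 ft²·°F·h/BTU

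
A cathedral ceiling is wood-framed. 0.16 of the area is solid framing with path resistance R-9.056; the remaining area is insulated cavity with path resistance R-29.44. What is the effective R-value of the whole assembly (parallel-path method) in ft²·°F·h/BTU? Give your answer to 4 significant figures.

U_eff = 0.84/29.44 + 0.16/9.056 = 0.028533 + 0.017668 = 0.0462
R_eff = 1/U_eff = 21.645 ft²·°F·h/BTU

21.64 ft²·°F·h/BTU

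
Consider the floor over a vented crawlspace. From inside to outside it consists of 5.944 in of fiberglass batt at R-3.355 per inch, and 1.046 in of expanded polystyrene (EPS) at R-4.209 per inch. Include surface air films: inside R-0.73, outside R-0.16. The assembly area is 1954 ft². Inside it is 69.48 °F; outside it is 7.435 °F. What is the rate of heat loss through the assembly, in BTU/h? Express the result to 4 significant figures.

4804 BTU/h

5.944 × 3.355 = 19.942
1.046 × 4.209 = 4.4026
R_total = 0.73 + 19.942 + 4.4026 + 0.16 = 25.235 ft²·°F·h/BTU
Q = A·ΔT/R = 1954 × (69.48 − 7.435) / 25.235 = 4804.3 BTU/h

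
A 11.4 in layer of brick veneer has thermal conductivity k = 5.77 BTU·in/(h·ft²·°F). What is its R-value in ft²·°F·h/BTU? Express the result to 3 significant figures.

1.98 ft²·°F·h/BTU

R = L/k = 11.4/5.77 = 1.976 ft²·°F·h/BTU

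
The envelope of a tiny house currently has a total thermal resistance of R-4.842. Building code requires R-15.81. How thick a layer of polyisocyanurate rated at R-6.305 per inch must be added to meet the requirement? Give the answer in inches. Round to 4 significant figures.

1.740 in

ΔR = 15.81 − 4.842 = 10.968 ft²·°F·h/BTU
L = ΔR / (R/in) = 10.968/6.305 = 1.7396 in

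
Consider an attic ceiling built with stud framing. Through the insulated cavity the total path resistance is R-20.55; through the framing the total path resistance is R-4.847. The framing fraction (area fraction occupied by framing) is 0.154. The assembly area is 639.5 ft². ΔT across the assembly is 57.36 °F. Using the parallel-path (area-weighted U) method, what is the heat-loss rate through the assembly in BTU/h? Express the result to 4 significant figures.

U_eff = 0.846/20.55 + 0.154/4.847 = 0.041168 + 0.031772 = 0.07294
R_eff = 1/U_eff = 13.71 ft²·°F·h/BTU
Q = 639.5 × 57.36 / 13.71 = 2675.6 BTU/h

2676 BTU/h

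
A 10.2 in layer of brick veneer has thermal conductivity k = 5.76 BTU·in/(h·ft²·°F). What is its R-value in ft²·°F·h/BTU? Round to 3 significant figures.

1.77 ft²·°F·h/BTU

R = L/k = 10.2/5.76 = 1.771 ft²·°F·h/BTU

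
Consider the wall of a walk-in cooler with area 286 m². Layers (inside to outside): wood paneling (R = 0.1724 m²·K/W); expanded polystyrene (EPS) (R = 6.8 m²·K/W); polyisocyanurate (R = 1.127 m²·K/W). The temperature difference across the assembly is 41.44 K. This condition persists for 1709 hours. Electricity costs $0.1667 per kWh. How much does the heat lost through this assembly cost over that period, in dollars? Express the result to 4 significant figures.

416.9 dollars

R_total = 0.1724 + 6.8 + 1.127 = 8.0994 m²·K/W
Q = 286 × 41.44 / 8.0994 = 1463.3 W
E = 1463.3 W × 1709 h / 1000 = 2500.8 kWh
Cost = 2500.8 × 0.1667 = $416.88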